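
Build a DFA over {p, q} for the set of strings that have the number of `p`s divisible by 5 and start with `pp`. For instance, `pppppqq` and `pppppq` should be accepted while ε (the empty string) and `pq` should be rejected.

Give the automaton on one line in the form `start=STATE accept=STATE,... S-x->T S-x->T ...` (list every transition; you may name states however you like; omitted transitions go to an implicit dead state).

Handle the two conditions separately and then intersect. One (5 states) tracks the count of `p`s modulo 5; the other (4 states) tracks whether the input so far still matches the prefix `pp`. Each combined state is a pair, one component from each; accept when both components accept.
       p  q 
>  A   B  C 
   B   D  E 
   C   E  C 
   D   F  D 
   E   G  E 
   F   H  F 
   G   I  G 
   H   J  H 
   I   K  I 
 * J   L  J 
   K   C  K 
   L   D  L 
(> = start, * = accepting)

start=A accept=J A-p->B A-q->C B-p->D B-q->E C-p->E C-q->C D-p->F D-q->D E-p->G E-q->E F-p->H F-q->F G-p->I G-q->G H-p->J H-q->H I-p->K I-q->I J-p->L J-q->J K-p->C K-q->K L-p->D L-q->L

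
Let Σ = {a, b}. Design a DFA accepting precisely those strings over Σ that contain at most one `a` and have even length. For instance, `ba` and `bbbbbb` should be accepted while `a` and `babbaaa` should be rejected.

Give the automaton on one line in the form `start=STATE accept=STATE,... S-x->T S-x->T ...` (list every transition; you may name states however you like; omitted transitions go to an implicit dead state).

start=q0 accept=q0,q4 q0-a->q1 q0-b->q2 q1-a->q3 q1-b->q4 q2-a->q4 q2-b->q0 q3-a->q3 q3-b->q3 q4-a->q3 q4-b->q1

Run two small machines in parallel and take their product. One (3 states) tracks the count of `a`s, saturating at 2; the other (2 states) tracks the input length modulo 2. Each combined state is a pair, one component from each; accept when both components accept. Equivalent product states are then merged.
A 5-state machine:
        a   b  
>* q0   q1  q2 
   q1   q3  q4 
   q2   q4  q0 
   q3   q3  q3 
 * q4   q3  q1 
(> = start, * = accepting)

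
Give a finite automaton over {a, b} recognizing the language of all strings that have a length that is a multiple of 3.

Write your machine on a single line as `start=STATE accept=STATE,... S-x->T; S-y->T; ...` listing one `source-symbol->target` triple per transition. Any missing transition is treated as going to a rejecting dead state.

start=q0; accept=q0; q0-a->q1; q0-b->q1; q1-a->q2; q1-b->q2; q2-a->q0; q2-b->q0

Count input length modulo 3: every symbol advances one step around the cycle q0 → q1 → q2 → q0. Accept at q0.
3 states suffice.
        a   b  
>* q0   q1  q1 
   q1   q2  q2 
   q2   q0  q0 
(> = start, * = accepting)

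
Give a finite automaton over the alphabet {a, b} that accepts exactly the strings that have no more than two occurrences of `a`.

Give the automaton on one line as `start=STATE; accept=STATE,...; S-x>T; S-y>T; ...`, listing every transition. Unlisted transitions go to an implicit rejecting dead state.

start=S0; accept=S0,S1,S2; S0-a>S1; S0-b>S0; S1-a>S2; S1-b>S1; S2-a>S3; S2-b>S2; S3-a>S3; S3-b>S3

Only the number of `a`s matters, and only up to 3. Make a chain S0 → S1 → S2 → S3 advanced by each `a` (with S3 absorbing); every other symbol self-loops. The accepting set is {S0, S1, S2}.
A 4-state machine:
        a   b  
>* S0   S1  S0 
 * S1   S2  S1 
 * S2   S3  S2 
   S3   S3  S3 
(> = start, * = accepting)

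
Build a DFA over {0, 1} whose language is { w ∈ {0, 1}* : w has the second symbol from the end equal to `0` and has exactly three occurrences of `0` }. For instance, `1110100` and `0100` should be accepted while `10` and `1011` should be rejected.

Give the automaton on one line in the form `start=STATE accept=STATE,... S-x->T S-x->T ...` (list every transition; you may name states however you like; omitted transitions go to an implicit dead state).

Handle the two conditions separately and then intersect. One (7 states) tracks the last 2 symbols read; the other (5 states) tracks the count of `0`s, saturating at 4. Each combined state is a pair, one component from each; accept when both components accept. After merging equivalent states the machine shrinks.
8 states suffice.
       0  1 
>  A   B  A 
   B   C  B 
   C   D  E 
 * D   F  G 
   E   H  E 
   F   F  F 
 * G   F  F 
   H   F  G 
(> = start, * = accepting)

start=A accept=D,G A-0->B A-1->A B-0->C B-1->B C-0->D C-1->E D-0->F D-1->G E-0->H E-1->E F-0->F F-1->F G-0->F G-1->F H-0->F H-1->G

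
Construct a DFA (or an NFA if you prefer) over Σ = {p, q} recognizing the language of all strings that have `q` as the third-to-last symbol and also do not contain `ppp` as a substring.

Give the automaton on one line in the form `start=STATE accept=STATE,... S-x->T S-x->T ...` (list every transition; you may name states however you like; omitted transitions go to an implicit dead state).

start=S0 accept=S7,S8,S9,S10 S0-p->S1 S0-q->S2 S1-p->S3 S1-q->S2 S2-p->S4 S2-q->S5 S3-p->S6 S3-q->S2 S4-p->S7 S4-q->S8 S5-p->S9 S5-q->S10 S6-p->S6 S6-q->S6 S7-p->S6 S7-q->S2 S8-p->S4 S8-q->S5 S9-p->S7 S9-q->S8 S10-p->S9 S10-q->S10

Handle the two conditions separately and then intersect. One (15 states) tracks the last 3 symbols read; the other (4 states) tracks partial matches of the forbidden pattern `ppp`. Each combined state is a pair, one component from each; accept when both components accept. Minimizing collapses redundant product states.
          p    q  
>  S0     S1   S2 
   S1     S3   S2 
   S2     S4   S5 
   S3     S6   S2 
   S4     S7   S8 
   S5     S9  S10 
   S6     S6   S6 
 * S7     S6   S2 
 * S8     S4   S5 
 * S9     S7   S8 
 * S10    S9  S10 
(> = start, * = accepting)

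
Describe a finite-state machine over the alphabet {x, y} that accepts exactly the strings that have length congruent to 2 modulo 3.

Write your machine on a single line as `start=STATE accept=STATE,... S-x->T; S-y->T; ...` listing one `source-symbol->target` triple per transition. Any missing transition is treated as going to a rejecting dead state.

Count input length modulo 3: every symbol advances one step around the cycle q0 → q1 → q2 → q0. Accept at q2.
A 3-state machine:
        x   y  
>  q0   q1  q1 
   q1   q2  q2 
 * q2   q0  q0 
(> = start, * = accepting)

start=q0; accept=q2; q0-x->q1; q0-y->q1; q1-x->q2; q1-y->q2; q2-x->q0; q2-y->q0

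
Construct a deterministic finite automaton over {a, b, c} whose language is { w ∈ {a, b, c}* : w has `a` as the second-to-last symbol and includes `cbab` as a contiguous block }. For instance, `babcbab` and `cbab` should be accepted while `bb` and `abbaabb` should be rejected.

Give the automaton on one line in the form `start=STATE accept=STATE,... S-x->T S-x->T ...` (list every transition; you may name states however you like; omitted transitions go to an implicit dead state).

Run two small machines in parallel and take their product. One (13 states) tracks the last 2 symbols read; the other (5 states) tracks whether and how much of `cbab` has been seen. Each combined state is a pair, one component from each; accept when both components accept. Minimizing collapses redundant product states.
        a   b   c  
>  s0   s0  s0  s1 
   s1   s0  s2  s1 
   s2   s3  s0  s1 
   s3   s0  s4  s1 
 * s4   s5  s6  s6 
   s5   s7  s4  s4 
   s6   s5  s6  s6 
 * s7   s7  s4  s4 
(> = start, * = accepting)

start=s0 accept=s4,s7 s0-a->s0 s0-b->s0 s0-c->s1 s1-a->s0 s1-b->s2 s1-c->s1 s2-a->s3 s2-b->s0 s2-c->s1 s3-a->s0 s3-b->s4 s3-c->s1 s4-a->s5 s4-b->s6 s4-c->s6 s5-a->s7 s5-b->s4 s5-c->s4 s6-a->s5 s6-b->s6 s6-c->s6 s7-a->s7 s7-b->s4 s7-c->s4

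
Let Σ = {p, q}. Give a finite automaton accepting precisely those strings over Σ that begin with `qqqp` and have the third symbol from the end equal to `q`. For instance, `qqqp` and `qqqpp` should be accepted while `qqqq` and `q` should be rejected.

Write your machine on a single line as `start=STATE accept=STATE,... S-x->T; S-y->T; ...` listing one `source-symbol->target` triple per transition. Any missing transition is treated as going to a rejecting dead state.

Run two small machines in parallel and take their product. One (6 states) tracks whether the input so far still matches the prefix `qqqp`; the other (15 states) tracks the last 3 symbols read. Each combined state is a pair, one component from each; accept when both components accept.
24 states suffice.
          p    q  
>  S0     S1   S2 
   S1     S3   S4 
   S2     S5   S6 
   S3     S7   S8 
   S4     S9  S10 
   S5    S11  S12 
   S6    S13  S14 
   S7     S7   S8 
   S8     S9  S10 
   S9    S11  S12 
   S10   S13  S15 
   S11    S7   S8 
   S12    S9  S10 
   S13   S11  S12 
   S14   S16  S15 
   S15   S13  S15 
 * S16   S17  S18 
 * S17   S19  S20 
 * S18   S21  S22 
   S19   S19  S20 
   S20   S21  S22 
   S21   S17  S18 
   S22   S16  S23 
 * S23   S16  S23 
(> = start, * = accepting)

start=S0; accept=S16,S17,S18,S23; S0-p->S1; S0-q->S2; S1-p->S3; S1-q->S4; S2-p->S5; S2-q->S6; S3-p->S7; S3-q->S8; S4-p->S9; S4-q->S10; S5-p->S11; S5-q->S12; S6-p->S13; S6-q->S14; S7-p->S7; S7-q->S8; S8-p->S9; S8-q->S10; S9-p->S11; S9-q->S12; S10-p->S13; S10-q->S15; S11-p->S7; S11-q->S8; S12-p->S9; S12-q->S10; S13-p->S11; S13-q->S12; S14-p->S16; S14-q->S15; S15-p->S13; S15-q->S15; S16-p->S17; S16-q->S18; S17-p->S19; S17-q->S20; S18-p->S21; S18-q->S22; S19-p->S19; S19-q->S20; S20-p->S21; S20-q->S22; S21-p->S17; S21-q->S18; S22-p->S16; S22-q->S23; S23-p->S16; S23-q->S23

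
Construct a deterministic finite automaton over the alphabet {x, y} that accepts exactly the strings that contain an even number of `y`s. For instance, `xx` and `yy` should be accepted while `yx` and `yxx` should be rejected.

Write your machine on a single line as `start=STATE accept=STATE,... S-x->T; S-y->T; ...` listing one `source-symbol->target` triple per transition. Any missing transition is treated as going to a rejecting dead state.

start=q0; accept=q0; q0-x->q0; q0-y->q1; q1-x->q1; q1-y->q0

The only thing that matters is how many `y`s have appeared, reduced mod 2. Use one state per residue: q0 for 0, …, q1 for 1. Reading `y` moves to the next residue; anything else stays put. q0 is accepting.
2 states suffice.
        x   y  
>* q0   q0  q1 
   q1   q1  q0 
(> = start, * = accepting)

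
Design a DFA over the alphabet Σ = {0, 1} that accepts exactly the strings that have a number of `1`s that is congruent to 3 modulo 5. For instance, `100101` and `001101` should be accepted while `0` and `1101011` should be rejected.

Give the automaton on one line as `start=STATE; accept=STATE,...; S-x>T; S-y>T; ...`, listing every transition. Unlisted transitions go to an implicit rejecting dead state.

start=q0; accept=q3; q0-0>q0; q0-1>q1; q1-0>q1; q1-1>q2; q2-0>q2; q2-1>q3; q3-0>q3; q3-1>q4; q4-0>q4; q4-1>q0

Keep the running count of `1`s modulo 5: each `1` advances along the cycle q0 → q1 → q2 → q3 → q4 → q0 while other symbols loop. Accept at q3.
With 5 states:
        0   1  
>  q0   q0  q1 
   q1   q1  q2 
   q2   q2  q3 
 * q3   q3  q4 
   q4   q4  q0 
(> = start, * = accepting)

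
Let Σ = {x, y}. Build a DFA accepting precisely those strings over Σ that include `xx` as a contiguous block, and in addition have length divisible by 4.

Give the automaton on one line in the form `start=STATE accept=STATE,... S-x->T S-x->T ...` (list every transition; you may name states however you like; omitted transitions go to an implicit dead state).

start=q0 accept=q9 q0-x->q1 q0-y->q2 q1-x->q3 q1-y->q4 q2-x->q5 q2-y->q4 q3-x->q6 q3-y->q6 q4-x->q7 q4-y->q8 q5-x->q6 q5-y->q8 q6-x->q9 q6-y->q9 q7-x->q9 q7-y->q0 q8-x->q10 q8-y->q0 q9-x->q11 q9-y->q11 q10-x->q11 q10-y->q2 q11-x->q3 q11-y->q3

Build one automaton per condition and run them in lockstep. One (3 states) tracks whether and how much of `xx` has been seen; the other (4 states) tracks the input length modulo 4. Each combined state is a pair, one component from each; accept when both components accept.
With 12 states:
          x    y  
>  q0     q1   q2 
   q1     q3   q4 
   q2     q5   q4 
   q3     q6   q6 
   q4     q7   q8 
   q5     q6   q8 
   q6     q9   q9 
   q7     q9   q0 
   q8    q10   q0 
 * q9    q11  q11 
   q10   q11   q2 
   q11    q3   q3 
(> = start, * = accepting)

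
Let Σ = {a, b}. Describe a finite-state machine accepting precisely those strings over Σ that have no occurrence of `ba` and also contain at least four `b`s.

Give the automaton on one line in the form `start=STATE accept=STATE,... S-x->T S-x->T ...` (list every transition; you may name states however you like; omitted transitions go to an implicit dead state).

Run two small machines in parallel and take their product. The first has 3 states tracking partial matches of the forbidden pattern `ba`; the second has 6 states tracking the count of `b`s, saturating at 5. A product state is a pair (one from each), accepting exactly when both do.
An 11-state machine:
          a    b  
>  s0     s0   s1 
   s1     s2   s3 
   s2     s2   s4 
   s3     s4   s5 
   s4     s4   s6 
   s5     s6   s7 
   s6     s6   s8 
 * s7     s8   s9 
   s8     s8  s10 
 * s9    s10   s9 
   s10   s10  s10 
(> = start, * = accepting)

start=s0 accept=s7,s9 s0-a->s0 s0-b->s1 s1-a->s2 s1-b->s3 s2-a->s2 s2-b->s4 s3-a->s4 s3-b->s5 s4-a->s4 s4-b->s6 s5-a->s6 s5-b->s7 s6-a->s6 s6-b->s8 s7-a->s8 s7-b->s9 s8-a->s8 s8-b->s10 s9-a->s10 s9-b->s9 s10-a->s10 s10-b->s10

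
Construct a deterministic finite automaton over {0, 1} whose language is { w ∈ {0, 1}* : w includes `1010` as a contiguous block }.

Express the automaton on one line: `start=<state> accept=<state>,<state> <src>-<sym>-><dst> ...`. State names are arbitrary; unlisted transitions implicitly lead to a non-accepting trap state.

States S0..S3 record the length of the longest prefix of `1010` that matches the current input suffix. Reaching S4 means `1010` has been seen, and we stay there forever. Accept from S4.
A 5-state machine:
        0   1  
>  S0   S0  S1 
   S1   S2  S1 
   S2   S0  S3 
   S3   S4  S1 
 * S4   S4  S4 
(> = start, * = accepting)

start=S0 accept=S4 S0-0->S0 S0-1->S1 S1-0->S2 S1-1->S1 S2-0->S0 S2-1->S3 S3-0->S4 S3-1->S1 S4-0->S4 S4-1->S4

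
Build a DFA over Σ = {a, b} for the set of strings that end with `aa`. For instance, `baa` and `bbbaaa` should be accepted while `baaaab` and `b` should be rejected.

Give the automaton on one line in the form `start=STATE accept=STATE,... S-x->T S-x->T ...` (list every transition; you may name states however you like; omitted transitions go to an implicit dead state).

Remember how much of `aa` the current input suffix matches. State S0 means no match yet; S1 means the last symbol is `a`; S2 means the last 2 symbols are `aa`. Only S2 accepts. On a mismatch, fall back to the longest proper suffix that is still a prefix of `aa`.
A 3-state machine:
        a   b  
>  S0   S1  S0 
   S1   S2  S0 
 * S2   S2  S0 
(> = start, * = accepting)

start=S0 accept=S2 S0-a->S1 S0-b->S0 S1-a->S2 S1-b->S0 S2-a->S2 S2-b->S0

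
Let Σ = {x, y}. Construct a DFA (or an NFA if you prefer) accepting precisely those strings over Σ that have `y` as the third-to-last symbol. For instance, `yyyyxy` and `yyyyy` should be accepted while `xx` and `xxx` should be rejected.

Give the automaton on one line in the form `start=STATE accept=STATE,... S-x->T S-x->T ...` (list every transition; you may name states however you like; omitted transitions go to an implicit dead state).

A DFA must remember the last 3 symbols (since which symbol is third-to-last isn't known until the input ends). Use one state per possible window of the last ≤3 symbols; accept from those whose window starts with `y`.
A 15-state machine:
          x    y  
>  S0     S1   S2 
   S1     S3   S4 
   S2     S5   S6 
   S3     S7   S8 
   S4     S9  S10 
   S5    S11  S12 
   S6    S13  S14 
   S7     S7   S8 
   S8     S9  S10 
   S9    S11  S12 
   S10   S13  S14 
 * S11    S7   S8 
 * S12    S9  S10 
 * S13   S11  S12 
 * S14   S13  S14 
(> = start, * = accepting)

start=S0 accept=S11,S12,S13,S14 S0-x->S1 S0-y->S2 S1-x->S3 S1-y->S4 S2-x->S5 S2-y->S6 S3-x->S7 S3-y->S8 S4-x->S9 S4-y->S10 S5-x->S11 S5-y->S12 S6-x->S13 S6-y->S14 S7-x->S7 S7-y->S8 S8-x->S9 S8-y->S10 S9-x->S11 S9-y->S12 S10-x->S13 S10-y->S14 S11-x->S7 S11-y->S8 S12-x->S9 S12-y->S10 S13-x->S11 S13-y->S12 S14-x->S13 S14-y->S14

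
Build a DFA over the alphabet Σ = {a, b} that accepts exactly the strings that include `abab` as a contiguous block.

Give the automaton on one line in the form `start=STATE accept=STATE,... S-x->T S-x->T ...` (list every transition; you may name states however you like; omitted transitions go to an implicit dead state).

start=S0 accept=S4 S0-a->S1 S0-b->S0 S1-a->S1 S1-b->S2 S2-a->S3 S2-b->S0 S3-a->S1 S3-b->S4 S4-a->S4 S4-b->S4

Track how much of `abab` has been matched so far: state S0 is no progress, S4 is the absorbing accept state reached once `abab` has occurred. Intermediate states record partial matches; on a mismatch, fall back to the longest reusable overlap.
5 states suffice.
        a   b  
>  S0   S1  S0 
   S1   S1  S2 
   S2   S3  S0 
   S3   S1  S4 
 * S4   S4  S4 
(> = start, * = accepting)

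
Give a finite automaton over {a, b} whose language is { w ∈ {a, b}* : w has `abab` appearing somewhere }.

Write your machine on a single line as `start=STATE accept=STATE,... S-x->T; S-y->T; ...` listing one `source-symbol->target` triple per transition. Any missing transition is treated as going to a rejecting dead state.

start=S0; accept=S4; S0-a->S1; S0-b->S0; S1-a->S1; S1-b->S2; S2-a->S3; S2-b->S0; S3-a->S1; S3-b->S4; S4-a->S4; S4-b->S4

States S0..S3 record the length of the longest prefix of `abab` that matches the current input suffix. Reaching S4 means `abab` has been seen, and we stay there forever. Accept from S4.
With 5 states:
        a   b  
>  S0   S1  S0 
   S1   S1  S2 
   S2   S3  S0 
   S3   S1  S4 
 * S4   S4  S4 
(> = start, * = accepting)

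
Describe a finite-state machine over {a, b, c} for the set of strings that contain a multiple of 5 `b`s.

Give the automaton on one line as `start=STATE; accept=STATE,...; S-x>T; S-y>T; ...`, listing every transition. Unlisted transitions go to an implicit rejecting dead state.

Keep the running count of `b`s modulo 5: each `b` advances along the cycle q0 → q1 → q2 → q3 → q4 → q0 while other symbols loop. Accept at q0.
5 states suffice.
        a   b   c  
>* q0   q0  q1  q0 
   q1   q1  q2  q1 
   q2   q2  q3  q2 
   q3   q3  q4  q3 
   q4   q4  q0  q4 
(> = start, * = accepting)

start=q0; accept=q0; q0-a>q0; q0-b>q1; q0-c>q0; q1-a>q1; q1-b>q2; q1-c>q1; q2-a>q2; q2-b>q3; q2-c>q2; q3-a>q3; q3-b>q4; q3-c>q3; q4-a>q4; q4-b>q0; q4-c>q4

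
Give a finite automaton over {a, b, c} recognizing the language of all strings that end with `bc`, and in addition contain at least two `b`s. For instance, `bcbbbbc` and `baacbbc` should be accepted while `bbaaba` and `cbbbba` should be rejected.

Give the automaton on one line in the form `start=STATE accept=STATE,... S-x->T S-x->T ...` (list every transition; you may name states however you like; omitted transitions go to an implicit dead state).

start=S0 accept=S3 S0-a->S0 S0-b->S1 S0-c->S0 S1-a->S1 S1-b->S2 S1-c->S1 S2-a->S1 S2-b->S2 S2-c->S3 S3-a->S1 S3-b->S2 S3-c->S1

Handle the two conditions separately and then intersect. The first has 3 states tracking how much of the suffix `bc` has currently been matched; the second has 4 states tracking the count of `b`s, saturating at 3. A product state is a pair (one from each), accepting exactly when both do. After merging equivalent states the machine shrinks.
4 states suffice.
        a   b   c  
>  S0   S0  S1  S0 
   S1   S1  S2  S1 
   S2   S1  S2  S3 
 * S3   S1  S2  S1 
(> = start, * = accepting)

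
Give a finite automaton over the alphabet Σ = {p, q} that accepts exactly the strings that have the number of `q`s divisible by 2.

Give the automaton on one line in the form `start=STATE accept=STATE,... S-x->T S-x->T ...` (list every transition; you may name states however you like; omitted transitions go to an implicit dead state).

start=A accept=A A-p->A A-q->B B-p->B B-q->A

Keep the running count of `q`s modulo 2: each `q` advances along the cycle A → B → A while other symbols loop. Accept at A.
A 2-state machine:
       p  q 
>* A   A  B 
   B   B  A 
(> = start, * = accepting)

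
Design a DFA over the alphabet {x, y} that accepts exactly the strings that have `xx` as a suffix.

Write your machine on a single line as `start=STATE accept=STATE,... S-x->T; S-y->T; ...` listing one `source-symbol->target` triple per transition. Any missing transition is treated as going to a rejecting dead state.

Remember how much of `xx` the current input suffix matches. State A means no match yet; B means the last symbol is `x`; C means the last 2 symbols are `xx`. Only C accepts. On a mismatch, fall back to the longest proper suffix that is still a prefix of `xx`.
3 states suffice.
       x  y 
>  A   B  A 
   B   C  A 
 * C   C  A 
(> = start, * = accepting)

start=A; accept=C; A-x->B; A-y->A; B-x->C; B-y->A; C-x->C; C-y->A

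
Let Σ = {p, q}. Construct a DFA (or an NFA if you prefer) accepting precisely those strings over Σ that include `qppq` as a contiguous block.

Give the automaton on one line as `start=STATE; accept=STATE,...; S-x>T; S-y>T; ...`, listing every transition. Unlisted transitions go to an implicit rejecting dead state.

Track how much of `qppq` has been matched so far: state A is no progress, E is the absorbing accept state reached once `qppq` has occurred. Intermediate states record partial matches; on a mismatch, fall back to the longest reusable overlap.
A 5-state machine:
       p  q 
>  A   A  B 
   B   C  B 
   C   D  B 
   D   A  E 
 * E   E  E 
(> = start, * = accepting)

start=A; accept=E; A-p>A; A-q>B; B-p>C; B-q>B; C-p>D; C-q>B; D-p>A; D-q>E; E-p>E; E-q>E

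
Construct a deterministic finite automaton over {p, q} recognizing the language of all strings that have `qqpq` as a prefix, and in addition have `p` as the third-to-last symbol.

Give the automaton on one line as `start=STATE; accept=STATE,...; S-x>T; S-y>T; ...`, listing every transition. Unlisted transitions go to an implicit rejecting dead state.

start=A; accept=R,S,W,X; A-p>B; A-q>C; B-p>D; B-q>E; C-p>F; C-q>G; D-p>H; D-q>I; E-p>J; E-q>K; F-p>L; F-q>M; G-p>N; G-q>O; H-p>H; H-q>I; I-p>J; I-q>K; J-p>L; J-q>M; K-p>P; K-q>O; L-p>H; L-q>I; M-p>J; M-q>K; N-p>L; N-q>Q; O-p>P; O-q>O; P-p>L; P-q>M; Q-p>R; Q-q>S; R-p>T; R-q>Q; S-p>U; S-q>V; T-p>W; T-q>X; U-p>T; U-q>Q; V-p>U; V-q>V; W-p>W; W-q>X; X-p>R; X-q>S

Handle the two conditions separately and then intersect. One (6 states) tracks whether the input so far still matches the prefix `qqpq`; the other (15 states) tracks the last 3 symbols read. Each combined state is a pair, one component from each; accept when both components accept.
       p  q 
>  A   B  C 
   B   D  E 
   C   F  G 
   D   H  I 
   E   J  K 
   F   L  M 
   G   N  O 
   H   H  I 
   I   J  K 
   J   L  M 
   K   P  O 
   L   H  I 
   M   J  K 
   N   L  Q 
   O   P  O 
   P   L  M 
   Q   R  S 
 * R   T  Q 
 * S   U  V 
   T   W  X 
   U   T  Q 
   V   U  V 
 * W   W  X 
 * X   R  S 
(> = start, * = accepting)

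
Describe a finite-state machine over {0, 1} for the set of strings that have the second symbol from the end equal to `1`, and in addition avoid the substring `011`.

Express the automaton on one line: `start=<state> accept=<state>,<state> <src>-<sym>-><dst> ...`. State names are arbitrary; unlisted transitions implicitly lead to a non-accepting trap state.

Run two small machines in parallel and take their product. The first has 7 states tracking the last 2 symbols read; the second has 4 states tracking partial matches of the forbidden pattern `011`. A product state is a pair (one from each), accepting exactly when both do.
11 states suffice.
          0    1  
>  S0     S1   S2 
   S1     S3   S4 
   S2     S5   S6 
   S3     S3   S4 
   S4     S5   S7 
 * S5     S3   S4 
 * S6     S5   S6 
   S7     S8   S7 
   S8     S9  S10 
   S9     S9  S10 
   S10    S8   S7 
(> = start, * = accepting)

start=S0 accept=S5,S6 S0-0->S1 S0-1->S2 S1-0->S3 S1-1->S4 S2-0->S5 S2-1->S6 S3-0->S3 S3-1->S4 S4-0->S5 S4-1->S7 S5-0->S3 S5-1->S4 S6-0->S5 S6-1->S6 S7-0->S8 S7-1->S7 S8-0->S9 S8-1->S10 S9-0->S9 S9-1->S10 S10-0->S8 S10-1->S7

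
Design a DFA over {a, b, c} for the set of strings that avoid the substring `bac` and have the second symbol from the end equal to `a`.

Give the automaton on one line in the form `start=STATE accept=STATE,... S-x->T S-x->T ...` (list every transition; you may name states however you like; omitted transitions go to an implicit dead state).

Run two small machines in parallel and take their product. The first has 4 states tracking partial matches of the forbidden pattern `bac`; the second has 13 states tracking the last 2 symbols read. A product state is a pair (one from each), accepting exactly when both do. Equivalent product states are then merged.
        a   b   c  
>  s0   s1  s2  s0 
   s1   s3  s4  s5 
   s2   s6  s2  s0 
 * s3   s3  s4  s5 
 * s4   s6  s2  s0 
 * s5   s1  s2  s0 
   s6   s3  s4  s7 
   s7   s7  s7  s7 
(> = start, * = accepting)

start=s0 accept=s3,s4,s5 s0-a->s1 s0-b->s2 s0-c->s0 s1-a->s3 s1-b->s4 s1-c->s5 s2-a->s6 s2-b->s2 s2-c->s0 s3-a->s3 s3-b->s4 s3-c->s5 s4-a->s6 s4-b->s2 s4-c->s0 s5-a->s1 s5-b->s2 s5-c->s0 s6-a->s3 s6-b->s4 s6-c->s7 s7-a->s7 s7-b->s7 s7-c->s7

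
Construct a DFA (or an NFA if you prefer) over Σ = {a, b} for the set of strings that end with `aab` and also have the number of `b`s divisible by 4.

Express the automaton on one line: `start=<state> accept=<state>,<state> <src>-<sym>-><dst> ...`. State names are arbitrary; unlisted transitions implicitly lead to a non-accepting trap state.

start=S0 accept=S6 S0-a->S0 S0-b->S1 S1-a->S1 S1-b->S2 S2-a->S2 S2-b->S3 S3-a->S4 S3-b->S0 S4-a->S5 S4-b->S0 S5-a->S5 S5-b->S6 S6-a->S0 S6-b->S1

Run two small machines in parallel and take their product. One (4 states) tracks how much of the suffix `aab` has currently been matched; the other (4 states) tracks the count of `b`s modulo 4. Each combined state is a pair, one component from each; accept when both components accept. Minimizing collapses redundant product states.
7 states suffice.
        a   b  
>  S0   S0  S1 
   S1   S1  S2 
   S2   S2  S3 
   S3   S4  S0 
   S4   S5  S0 
   S5   S5  S6 
 * S6   S0  S1 
(> = start, * = accepting)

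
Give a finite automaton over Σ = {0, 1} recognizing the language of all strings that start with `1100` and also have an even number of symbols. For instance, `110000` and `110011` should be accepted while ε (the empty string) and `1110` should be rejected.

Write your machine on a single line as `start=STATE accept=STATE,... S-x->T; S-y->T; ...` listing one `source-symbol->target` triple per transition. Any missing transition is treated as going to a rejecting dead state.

Run two small machines in parallel and take their product. One (6 states) tracks whether the input so far still matches the prefix `1100`; the other (2 states) tracks the input length modulo 2. Each combined state is a pair, one component from each; accept when both components accept.
An 8-state machine:
        0   1  
>  S0   S1  S2 
   S1   S3  S3 
   S2   S3  S4 
   S3   S1  S1 
   S4   S5  S1 
   S5   S6  S3 
 * S6   S7  S7 
   S7   S6  S6 
(> = start, * = accepting)

start=S0; accept=S6; S0-0->S1; S0-1->S2; S1-0->S3; S1-1->S3; S2-0->S3; S2-1->S4; S3-0->S1; S3-1->S1; S4-0->S5; S4-1->S1; S5-0->S6; S5-1->S3; S6-0->S7; S6-1->S7; S7-0->S6; S7-1->S6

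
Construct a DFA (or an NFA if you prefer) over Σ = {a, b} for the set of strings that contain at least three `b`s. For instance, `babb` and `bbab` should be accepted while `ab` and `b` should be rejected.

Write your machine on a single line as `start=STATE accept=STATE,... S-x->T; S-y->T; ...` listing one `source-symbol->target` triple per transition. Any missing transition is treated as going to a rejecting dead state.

start=s0; accept=s3,s4; s0-a->s0; s0-b->s1; s1-a->s1; s1-b->s2; s2-a->s2; s2-b->s3; s3-a->s3; s3-b->s4; s4-a->s4; s4-b->s4

Only the number of `b`s matters, and only up to 4. Make a chain s0 → s1 → s2 → s3 → s4 advanced by each `b` (with s4 absorbing); every other symbol self-loops. The accepting set is {s3, s4}.
        a   b  
>  s0   s0  s1 
   s1   s1  s2 
   s2   s2  s3 
 * s3   s3  s4 
 * s4   s4  s4 
(> = start, * = accepting)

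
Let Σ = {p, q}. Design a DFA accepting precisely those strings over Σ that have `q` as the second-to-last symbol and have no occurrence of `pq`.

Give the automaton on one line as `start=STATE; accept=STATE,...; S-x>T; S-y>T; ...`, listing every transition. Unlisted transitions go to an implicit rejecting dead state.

start=s0; accept=s3,s4; s0-p>s1; s0-q>s2; s1-p>s1; s1-q>s1; s2-p>s3; s2-q>s4; s3-p>s1; s3-q>s1; s4-p>s3; s4-q>s4

Handle the two conditions separately and then intersect. One (7 states) tracks the last 2 symbols read; the other (3 states) tracks partial matches of the forbidden pattern `pq`. Each combined state is a pair, one component from each; accept when both components accept. After merging equivalent states the machine shrinks.
5 states suffice.
        p   q  
>  s0   s1  s2 
   s1   s1  s1 
   s2   s3  s4 
 * s3   s1  s1 
 * s4   s3  s4 
(> = start, * = accepting)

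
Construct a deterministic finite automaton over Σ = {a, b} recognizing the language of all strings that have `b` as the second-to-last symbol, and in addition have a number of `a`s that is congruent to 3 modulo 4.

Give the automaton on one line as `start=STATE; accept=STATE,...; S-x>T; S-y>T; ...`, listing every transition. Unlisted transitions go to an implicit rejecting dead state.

Handle the two conditions separately and then intersect. The first has 7 states tracking the last 2 symbols read; the second has 4 states tracking the count of `a`s modulo 4. A product state is a pair (one from each), accepting exactly when both do. Equivalent product states are then merged.
8 states suffice.
        a   b  
>  q0   q1  q0 
   q1   q2  q1 
   q2   q3  q4 
   q3   q0  q5 
   q4   q6  q4 
   q5   q0  q7 
 * q6   q0  q5 
 * q7   q0  q7 
(> = start, * = accepting)

start=q0; accept=q6,q7; q0-a>q1; q0-b>q0; q1-a>q2; q1-b>q1; q2-a>q3; q2-b>q4; q3-a>q0; q3-b>q5; q4-a>q6; q4-b>q4; q5-a>q0; q5-b>q7; q6-a>q0; q6-b>q5; q7-a>q0; q7-b>q7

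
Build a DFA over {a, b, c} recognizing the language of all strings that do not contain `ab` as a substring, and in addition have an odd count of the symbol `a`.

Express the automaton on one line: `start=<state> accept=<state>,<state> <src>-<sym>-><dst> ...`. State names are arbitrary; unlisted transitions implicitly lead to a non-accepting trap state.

start=q0 accept=q1,q4 q0-a->q1 q0-b->q0 q0-c->q0 q1-a->q2 q1-b->q3 q1-c->q4 q2-a->q1 q2-b->q5 q2-c->q0 q3-a->q5 q3-b->q3 q3-c->q3 q4-a->q2 q4-b->q4 q4-c->q4 q5-a->q3 q5-b->q5 q5-c->q5

Build one automaton per condition and run them in lockstep. The first has 3 states tracking partial matches of the forbidden pattern `ab`; the second has 2 states tracking the count of `a`s modulo 2. A product state is a pair (one from each), accepting exactly when both do.
        a   b   c  
>  q0   q1  q0  q0 
 * q1   q2  q3  q4 
   q2   q1  q5  q0 
   q3   q5  q3  q3 
 * q4   q2  q4  q4 
   q5   q3  q5  q5 
(> = start, * = accepting)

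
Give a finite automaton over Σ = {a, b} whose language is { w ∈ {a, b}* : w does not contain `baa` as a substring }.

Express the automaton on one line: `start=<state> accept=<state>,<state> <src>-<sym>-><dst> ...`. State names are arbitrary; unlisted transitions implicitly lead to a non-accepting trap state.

start=s0 accept=s0,s1,s2 s0-a->s0 s0-b->s1 s1-a->s2 s1-b->s1 s2-a->s3 s2-b->s1 s3-a->s3 s3-b->s3

This is the complement of 'contains `baa`'. Use the same substring-matching states — s0 through s3 holding how much of `baa` has just been matched — but flip the accepting set: everything except the trap s3 accepts.
        a   b  
>* s0   s0  s1 
 * s1   s2  s1 
 * s2   s3  s1 
   s3   s3  s3 
(> = start, * = accepting)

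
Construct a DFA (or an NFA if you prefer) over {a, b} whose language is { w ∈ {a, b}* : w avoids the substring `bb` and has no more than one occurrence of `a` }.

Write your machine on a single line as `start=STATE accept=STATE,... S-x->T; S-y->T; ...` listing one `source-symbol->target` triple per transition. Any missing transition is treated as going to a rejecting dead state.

start=q0; accept=q0,q1,q2,q4; q0-a->q1; q0-b->q2; q1-a->q3; q1-b->q4; q2-a->q1; q2-b->q5; q3-a->q3; q3-b->q6; q4-a->q3; q4-b->q7; q5-a->q7; q5-b->q5; q6-a->q3; q6-b->q8; q7-a->q8; q7-b->q7; q8-a->q8; q8-b->q8

Build one automaton per condition and run them in lockstep. One (3 states) tracks partial matches of the forbidden pattern `bb`; the other (3 states) tracks the count of `a`s, saturating at 2. Each combined state is a pair, one component from each; accept when both components accept.
A 9-state machine:
        a   b  
>* q0   q1  q2 
 * q1   q3  q4 
 * q2   q1  q5 
   q3   q3  q6 
 * q4   q3  q7 
   q5   q7  q5 
   q6   q3  q8 
   q7   q8  q7 
   q8   q8  q8 
(> = start, * = accepting)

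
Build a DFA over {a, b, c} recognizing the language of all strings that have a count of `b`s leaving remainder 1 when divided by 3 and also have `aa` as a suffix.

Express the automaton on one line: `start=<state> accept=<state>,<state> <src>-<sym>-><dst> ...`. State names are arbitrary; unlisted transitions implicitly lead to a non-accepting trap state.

Build one automaton per condition and run them in lockstep. One (3 states) tracks the count of `b`s modulo 3; the other (3 states) tracks how much of the suffix `aa` has currently been matched. Each combined state is a pair, one component from each; accept when both components accept.
A 9-state machine:
        a   b   c  
>  s0   s1  s2  s0 
   s1   s3  s2  s0 
   s2   s4  s5  s2 
   s3   s3  s2  s0 
   s4   s6  s5  s2 
   s5   s7  s0  s5 
 * s6   s6  s5  s2 
   s7   s8  s0  s5 
   s8   s8  s0  s5 
(> = start, * = accepting)

start=s0 accept=s6 s0-a->s1 s0-b->s2 s0-c->s0 s1-a->s3 s1-b->s2 s1-c->s0 s2-a->s4 s2-b->s5 s2-c->s2 s3-a->s3 s3-b->s2 s3-c->s0 s4-a->s6 s4-b->s5 s4-c->s2 s5-a->s7 s5-b->s0 s5-c->s5 s6-a->s6 s6-b->s5 s6-c->s2 s7-a->s8 s7-b->s0 s7-c->s5 s8-a->s8 s8-b->s0 s8-c->s5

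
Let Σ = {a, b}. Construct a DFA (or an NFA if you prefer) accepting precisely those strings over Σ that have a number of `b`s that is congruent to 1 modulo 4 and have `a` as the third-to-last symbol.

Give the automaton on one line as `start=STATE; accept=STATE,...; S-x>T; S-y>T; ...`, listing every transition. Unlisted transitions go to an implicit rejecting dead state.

Run two small machines in parallel and take their product. One (4 states) tracks the count of `b`s modulo 4; the other (15 states) tracks the last 3 symbols read. Each combined state is a pair, one component from each; accept when both components accept. Minimizing collapses redundant product states.
          a    b  
>  q0     q1   q2 
   q1     q3   q4 
   q2     q5   q6 
   q3     q3   q7 
   q4     q8   q6 
   q5     q9   q6 
   q6     q6  q10 
 * q7     q8   q6 
 * q8     q9   q6 
   q9    q11   q6 
   q10   q12   q0 
 * q11   q11   q6 
   q12   q12  q13 
   q13    q1  q14 
 * q14    q5   q6 
(> = start, * = accepting)

start=q0; accept=q7,q8,q11,q14; q0-a>q1; q0-b>q2; q1-a>q3; q1-b>q4; q2-a>q5; q2-b>q6; q3-a>q3; q3-b>q7; q4-a>q8; q4-b>q6; q5-a>q9; q5-b>q6; q6-a>q6; q6-b>q10; q7-a>q8; q7-b>q6; q8-a>q9; q8-b>q6; q9-a>q11; q9-b>q6; q10-a>q12; q10-b>q0; q11-a>q11; q11-b>q6; q12-a>q12; q12-b>q13; q13-a>q1; q13-b>q14; q14-a>q5; q14-b>q6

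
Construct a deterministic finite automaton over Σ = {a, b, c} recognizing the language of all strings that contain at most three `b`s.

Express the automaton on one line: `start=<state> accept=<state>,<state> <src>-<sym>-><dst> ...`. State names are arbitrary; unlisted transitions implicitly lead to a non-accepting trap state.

Only the number of `b`s matters, and only up to 4. Make a chain s0 → s1 → s2 → s3 → s4 advanced by each `b` (with s4 absorbing); every other symbol self-loops. The accepting set is {s0, s1, s2, s3}.
With 5 states:
        a   b   c  
>* s0   s0  s1  s0 
 * s1   s1  s2  s1 
 * s2   s2  s3  s2 
 * s3   s3  s4  s3 
   s4   s4  s4  s4 
(> = start, * = accepting)

start=s0 accept=s0,s1,s2,s3 s0-a->s0 s0-b->s1 s0-c->s0 s1-a->s1 s1-b->s2 s1-c->s1 s2-a->s2 s2-b->s3 s2-c->s2 s3-a->s3 s3-b->s4 s3-c->s3 s4-a->s4 s4-b->s4 s4-c->s4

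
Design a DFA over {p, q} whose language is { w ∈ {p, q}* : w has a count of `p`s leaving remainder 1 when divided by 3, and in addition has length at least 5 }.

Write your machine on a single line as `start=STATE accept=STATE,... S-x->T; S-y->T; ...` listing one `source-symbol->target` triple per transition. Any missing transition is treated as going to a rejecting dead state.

Run two small machines in parallel and take their product. One (3 states) tracks the count of `p`s modulo 3; the other (7 states) tracks the input length, saturating at 6. Each combined state is a pair, one component from each; accept when both components accept. Equivalent product states are then merged.
          p    q  
>  s0     s1   s2 
   s1     s3   s4 
   s2     s4   s5 
   s3     s6   s7 
   s4     s7   s8 
   s5     s8   s6 
   s6     s9  s10 
   s7    s10   s7 
   s8     s7   s9 
   s9     s7  s11 
   s10   s11  s10 
 * s11    s7  s11 
(> = start, * = accepting)

start=s0; accept=s11; s0-p->s1; s0-q->s2; s1-p->s3; s1-q->s4; s2-p->s4; s2-q->s5; s3-p->s6; s3-q->s7; s4-p->s7; s4-q->s8; s5-p->s8; s5-q->s6; s6-p->s9; s6-q->s10; s7-p->s10; s7-q->s7; s8-p->s7; s8-q->s9; s9-p->s7; s9-q->s11; s10-p->s11; s10-q->s10; s11-p->s7; s11-q->s11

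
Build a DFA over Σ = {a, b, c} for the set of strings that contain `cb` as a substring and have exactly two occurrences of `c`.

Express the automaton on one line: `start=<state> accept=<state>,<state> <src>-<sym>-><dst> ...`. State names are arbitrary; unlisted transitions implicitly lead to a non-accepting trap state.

start=q0 accept=q5 q0-a->q0 q0-b->q0 q0-c->q1 q1-a->q2 q1-b->q3 q1-c->q4 q2-a->q2 q2-b->q2 q2-c->q4 q3-a->q3 q3-b->q3 q3-c->q5 q4-a->q6 q4-b->q5 q4-c->q7 q5-a->q5 q5-b->q5 q5-c->q8 q6-a->q6 q6-b->q6 q6-c->q7 q7-a->q9 q7-b->q8 q7-c->q7 q8-a->q8 q8-b->q8 q8-c->q8 q9-a->q9 q9-b->q9 q9-c->q7

Handle the two conditions separately and then intersect. One (3 states) tracks whether and how much of `cb` has been seen; the other (4 states) tracks the count of `c`s, saturating at 3. Each combined state is a pair, one component from each; accept when both components accept.
With 10 states:
        a   b   c  
>  q0   q0  q0  q1 
   q1   q2  q3  q4 
   q2   q2  q2  q4 
   q3   q3  q3  q5 
   q4   q6  q5  q7 
 * q5   q5  q5  q8 
   q6   q6  q6  q7 
   q7   q9  q8  q7 
   q8   q8  q8  q8 
   q9   q9  q9  q7 
(> = start, * = accepting)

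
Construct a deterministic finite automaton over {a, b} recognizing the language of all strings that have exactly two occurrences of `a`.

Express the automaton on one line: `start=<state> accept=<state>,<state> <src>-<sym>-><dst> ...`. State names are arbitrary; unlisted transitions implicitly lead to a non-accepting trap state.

Count `a`s, saturating at 3: states s0 through s2 mean 0 through 2 `a`s seen; s3 means more than 2. Each `a` increments (capped at s3); other symbols loop. Accept from {s2}.
With 4 states:
        a   b  
>  s0   s1  s0 
   s1   s2  s1 
 * s2   s3  s2 
   s3   s3  s3 
(> = start, * = accepting)

start=s0 accept=s2 s0-a->s1 s0-b->s0 s1-a->s2 s1-b->s1 s2-a->s3 s2-b->s2 s3-a->s3 s3-b->s3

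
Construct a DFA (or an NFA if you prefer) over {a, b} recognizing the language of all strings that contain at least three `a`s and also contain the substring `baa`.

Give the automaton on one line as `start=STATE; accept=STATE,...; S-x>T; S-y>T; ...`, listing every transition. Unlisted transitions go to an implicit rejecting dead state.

start=s0; accept=s7; s0-a>s1; s0-b>s2; s1-a>s1; s1-b>s3; s2-a>s4; s2-b>s2; s3-a>s5; s3-b>s3; s4-a>s6; s4-b>s3; s5-a>s7; s5-b>s3; s6-a>s7; s6-b>s6; s7-a>s7; s7-b>s7

Run two small machines in parallel and take their product. One (5 states) tracks the count of `a`s, saturating at 4; the other (4 states) tracks whether and how much of `baa` has been seen. Each combined state is a pair, one component from each; accept when both components accept. Minimizing collapses redundant product states.
An 8-state machine:
        a   b  
>  s0   s1  s2 
   s1   s1  s3 
   s2   s4  s2 
   s3   s5  s3 
   s4   s6  s3 
   s5   s7  s3 
   s6   s7  s6 
 * s7   s7  s7 
(> = start, * = accepting)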